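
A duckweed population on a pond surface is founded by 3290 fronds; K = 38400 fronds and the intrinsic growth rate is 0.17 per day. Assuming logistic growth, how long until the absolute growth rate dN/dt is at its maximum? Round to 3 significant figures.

Logistic growth is fastest at N = K/2 = 19200.
A = (K − N₀)/N₀ = 10.672. Set K/(1 + A·e^(−rt)) = K/2 → A·e^(−rt) = 1.
e^(−0.17t) = 1/10.672 = 0.0937055, so t = ln(10.672)/0.17 = 2.3676/0.17 = 13.927.

13.9 days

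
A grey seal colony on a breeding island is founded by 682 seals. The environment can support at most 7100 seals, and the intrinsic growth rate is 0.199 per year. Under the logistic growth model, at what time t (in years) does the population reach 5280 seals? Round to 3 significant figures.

16.6 years

A = (K − N₀)/N₀ = (7100 − 682)/682 = 9.4106.
Solve 7100/(1 + 9.4106·e^(−0.199t)) = 5280: 1 + 9.4106·e^(−0.199t) = 1.3447, so e^(−0.199t) = 0.0366288.
−0.199·t = ln(0.0366288) = -3.3069, so t = 3.3069/0.199 = 16.618.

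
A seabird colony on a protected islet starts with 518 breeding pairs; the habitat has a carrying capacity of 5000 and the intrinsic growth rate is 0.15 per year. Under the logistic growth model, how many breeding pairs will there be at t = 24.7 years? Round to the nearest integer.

4123 breeding pairs

A = (K − N₀)/N₀ = (5000 − 518)/518 = 8.6525.
N(t) = K/(1 + A·e^(−rt)) = 5000/(1 + 8.6525×e^(−0.15×24.7)).
e^(−3.705) = 0.0246; denominator = 1 + 8.6525×0.0246 = 1.2129.
N = 5000/1.2129 = 4122.51.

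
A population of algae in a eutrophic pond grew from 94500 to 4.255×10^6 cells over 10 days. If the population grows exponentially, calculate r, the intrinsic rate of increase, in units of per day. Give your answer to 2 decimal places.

0.38 per day

From N(t) = N₀·e^(rt): e^(r·10) = 4.255×10^6/94500 = 45.026.
r·10 = ln(45.026) = 3.8073, so r = 3.8073/10 = 0.38073.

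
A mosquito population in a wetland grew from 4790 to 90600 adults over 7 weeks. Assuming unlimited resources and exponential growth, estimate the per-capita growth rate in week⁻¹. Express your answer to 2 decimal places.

0.42 per week

From N(t) = N₀·e^(rt): e^(r·7) = 90600/4790 = 18.914.
r·7 = ln(18.914) = 2.9399, so r = 2.9399/7 = 0.41999.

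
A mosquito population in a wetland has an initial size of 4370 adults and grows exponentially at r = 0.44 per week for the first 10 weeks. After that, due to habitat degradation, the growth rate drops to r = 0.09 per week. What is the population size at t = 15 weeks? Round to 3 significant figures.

Phase 1: N(10) = 4370·e^(0.44×10) = 4370·e^4.4 = 355940.
Phase 2 runs for 15 − 10 = 5 weeks at r = 0.09.
N(15) = 355940·e^(0.09×5) = 355940·e^0.45 = 558226.

558000 adults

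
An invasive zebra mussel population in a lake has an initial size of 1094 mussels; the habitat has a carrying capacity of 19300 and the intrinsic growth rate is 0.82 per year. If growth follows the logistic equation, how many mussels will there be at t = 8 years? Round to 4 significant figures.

A = (K − N₀)/N₀ = (19300 − 1094)/1094 = 16.642.
N(t) = K/(1 + A·e^(−rt)) = 19300/(1 + 16.642×e^(−0.82×8)).
e^(−6.56) = 0.0014159; denominator = 1 + 16.642×0.0014159 = 1.0236.
N = 19300/1.0236 = 18855.7.

18860 mussels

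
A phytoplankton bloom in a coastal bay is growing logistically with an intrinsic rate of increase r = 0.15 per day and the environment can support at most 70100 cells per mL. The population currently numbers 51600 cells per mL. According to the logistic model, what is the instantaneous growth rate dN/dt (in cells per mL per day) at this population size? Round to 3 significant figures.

dN/dt = rN(1 − N/K) = 0.15 × 51600 × (1 − 51600/70100).
1 − 51600/70100 = 0.26391; dN/dt = 0.15 × 51600 × 0.26391 = 2042.7.

2040 cells per mL per day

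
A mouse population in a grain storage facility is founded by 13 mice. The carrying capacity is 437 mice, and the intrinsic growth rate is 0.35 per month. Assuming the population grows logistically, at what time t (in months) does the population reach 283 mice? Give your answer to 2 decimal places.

11.70 months

A = (K − N₀)/N₀ = (437 − 13)/13 = 32.615.
Solve 437/(1 + 32.615·e^(−0.35t)) = 283: 1 + 32.615·e^(−0.35t) = 1.5442, so e^(−0.35t) = 0.0166844.
−0.35·t = ln(0.0166844) = -4.0933, so t = 4.0933/0.35 = 11.695.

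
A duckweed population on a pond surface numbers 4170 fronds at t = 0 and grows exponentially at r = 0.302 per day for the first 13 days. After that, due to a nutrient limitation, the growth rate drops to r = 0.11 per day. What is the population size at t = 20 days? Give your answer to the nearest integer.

Phase 1: N(13) = 4170·e^(0.302×13) = 4170·e^3.926 = 211435.
Phase 2 runs for 20 − 13 = 7 days at r = 0.11.
N(20) = 211435·e^(0.11×7) = 211435·e^0.77 = 456649.

456649 fronds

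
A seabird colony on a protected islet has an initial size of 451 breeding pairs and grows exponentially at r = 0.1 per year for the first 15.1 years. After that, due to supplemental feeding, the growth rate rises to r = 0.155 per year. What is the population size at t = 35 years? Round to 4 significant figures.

Phase 1: N(15.1) = 451·e^(0.1×15.1) = 451·e^1.51 = 2041.56.
Phase 2 runs for 35 − 15.1 = 19.9 years at r = 0.155.
N(35) = 2041.56·e^(0.155×19.9) = 2041.56·e^3.084 = 44621.3.

44620 breeding pairs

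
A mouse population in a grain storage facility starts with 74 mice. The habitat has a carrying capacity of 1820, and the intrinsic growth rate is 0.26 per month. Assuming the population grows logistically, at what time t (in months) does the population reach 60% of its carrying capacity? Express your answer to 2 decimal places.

A = (K − N₀)/N₀ = (1820 − 74)/74 = 23.595.
Solve 1820/(1 + 23.595·e^(−0.26t)) = 1092: 1 + 23.595·e^(−0.26t) = 1.6667, so e^(−0.26t) = 0.0282551.
−0.26·t = ln(0.0282551) = -3.5665, so t = 3.5665/0.26 = 13.717.

13.72 months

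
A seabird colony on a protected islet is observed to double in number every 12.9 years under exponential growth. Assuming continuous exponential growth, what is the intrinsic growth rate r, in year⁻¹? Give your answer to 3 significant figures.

0.0537 per year

r = ln(2)/t_d = 0.6931/12.9 = 0.053732.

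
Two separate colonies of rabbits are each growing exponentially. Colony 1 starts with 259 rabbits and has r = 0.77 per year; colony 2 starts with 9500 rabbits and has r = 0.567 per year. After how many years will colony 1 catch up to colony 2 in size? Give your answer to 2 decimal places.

Set 259·e^(0.77t) = 9500·e^(0.567t).
e^((0.77 − 0.567)t) = 9500/259 → e^(0.203·t) = 36.68.
0.203·t = ln(36.68) = 3.6022, so t = 3.6022/0.203 = 17.745.

17.74 years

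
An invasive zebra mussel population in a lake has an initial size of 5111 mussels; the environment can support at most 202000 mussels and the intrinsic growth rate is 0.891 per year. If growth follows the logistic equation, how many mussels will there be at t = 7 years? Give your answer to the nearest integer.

187848 mussels

A = (K − N₀)/N₀ = (202000 − 5111)/5111 = 38.523.
N(t) = K/(1 + A·e^(−rt)) = 202000/(1 + 38.523×e^(−0.891×7)).
e^(−6.237) = 0.0019557; denominator = 1 + 38.523×0.0019557 = 1.0753.
N = 202000/1.0753 = 187848.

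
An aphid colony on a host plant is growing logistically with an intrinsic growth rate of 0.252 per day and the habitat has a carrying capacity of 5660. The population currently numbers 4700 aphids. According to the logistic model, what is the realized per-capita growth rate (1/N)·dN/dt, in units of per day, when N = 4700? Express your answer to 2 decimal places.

0.04 per day

(1/N)·dN/dt = r(1 − N/K) = 0.252 × (1 − 4700/5660).
= 0.252 × 0.16961 = 0.042742.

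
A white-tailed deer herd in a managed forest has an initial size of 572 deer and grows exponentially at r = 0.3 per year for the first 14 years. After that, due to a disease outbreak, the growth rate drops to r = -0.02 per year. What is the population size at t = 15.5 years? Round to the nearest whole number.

Phase 1: N(14) = 572·e^(0.3×14) = 572·e^4.2 = 38144.6.
Phase 2 runs for 15.5 − 14 = 1.5 years at r = -0.02.
N(15.5) = 38144.6·e^(-0.02×1.5) = 38144.6·e^-0.03 = 37017.2.

37017 deer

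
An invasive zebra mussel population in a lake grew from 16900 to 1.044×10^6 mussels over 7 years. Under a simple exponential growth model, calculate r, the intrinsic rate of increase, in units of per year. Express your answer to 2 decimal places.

0.59 per year

From N(t) = N₀·e^(rt): e^(r·7) = 1.044×10^6/16900 = 61.775.
r·7 = ln(61.775) = 4.1235, so r = 4.1235/7 = 0.58907.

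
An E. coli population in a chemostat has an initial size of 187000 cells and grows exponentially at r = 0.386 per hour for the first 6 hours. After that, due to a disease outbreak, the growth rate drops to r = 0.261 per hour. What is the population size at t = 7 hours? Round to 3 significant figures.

2460000 cells

Phase 1: N(6) = 187000·e^(0.386×6) = 187000·e^2.316 = 1.895255×10^6.
Phase 2 runs for 7 − 6 = 1 hours at r = 0.261.
N(7) = 1.895255×10^6·e^(0.261×1) = 1.895255×10^6·e^0.261 = 2.460472×10^6.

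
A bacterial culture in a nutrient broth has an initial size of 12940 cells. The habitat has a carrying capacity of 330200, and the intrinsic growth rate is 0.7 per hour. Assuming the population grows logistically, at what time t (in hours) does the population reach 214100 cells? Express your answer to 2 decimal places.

A = (K − N₀)/N₀ = (330200 − 12940)/12940 = 24.518.
Solve 330200/(1 + 24.518·e^(−0.7t)) = 214100: 1 + 24.518·e^(−0.7t) = 1.5423, so e^(−0.7t) = 0.0221174.
−0.7·t = ln(0.0221174) = -3.8114, so t = 3.8114/0.7 = 5.4448.

5.44 hours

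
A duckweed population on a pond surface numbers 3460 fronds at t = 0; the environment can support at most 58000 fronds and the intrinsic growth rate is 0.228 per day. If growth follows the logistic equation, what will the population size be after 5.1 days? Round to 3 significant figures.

9780 fronds

A = (K − N₀)/N₀ = (58000 − 3460)/3460 = 15.763.
N(t) = K/(1 + A·e^(−rt)) = 58000/(1 + 15.763×e^(−0.228×5.1)).
e^(−1.163) = 0.31261; denominator = 1 + 15.763×0.31261 = 5.9277.
N = 58000/5.9277 = 9784.62.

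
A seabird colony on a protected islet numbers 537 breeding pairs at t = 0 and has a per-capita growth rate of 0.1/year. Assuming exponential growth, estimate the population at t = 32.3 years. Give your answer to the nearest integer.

N(t) = N₀·e^(rt) = 537 × e^(0.1×32.3) = 537 × e^3.23.
e^3.23 ≈ 25.28, so N ≈ 537 × 25.28 = 13575.2.

13575 breeding pairs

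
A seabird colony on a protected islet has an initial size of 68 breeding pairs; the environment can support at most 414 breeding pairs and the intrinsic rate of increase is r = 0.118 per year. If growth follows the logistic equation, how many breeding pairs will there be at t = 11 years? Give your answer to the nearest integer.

173 breeding pairs

A = (K − N₀)/N₀ = (414 − 68)/68 = 5.0882.
N(t) = K/(1 + A·e^(−rt)) = 414/(1 + 5.0882×e^(−0.118×11)).
e^(−1.298) = 0.27308; denominator = 1 + 5.0882×0.27308 = 2.3895.
N = 414/2.3895 = 173.259.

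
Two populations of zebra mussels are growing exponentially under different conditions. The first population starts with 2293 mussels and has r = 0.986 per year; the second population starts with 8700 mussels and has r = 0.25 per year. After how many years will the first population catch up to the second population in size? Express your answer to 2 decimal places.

Set 2293·e^(0.986t) = 8700·e^(0.25t).
e^((0.986 − 0.25)t) = 8700/2293 → e^(0.736·t) = 3.7942.
0.736·t = ln(3.7942) = 1.3335, so t = 1.3335/0.736 = 1.8118.

1.81 years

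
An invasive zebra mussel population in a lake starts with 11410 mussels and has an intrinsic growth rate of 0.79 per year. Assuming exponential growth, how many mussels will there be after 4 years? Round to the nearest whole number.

N(t) = N₀·e^(rt) = 11410 × e^(0.79×4) = 11410 × e^3.16.
e^3.16 ≈ 23.571, so N ≈ 11410 × 23.571 = 268940.

268940 mussels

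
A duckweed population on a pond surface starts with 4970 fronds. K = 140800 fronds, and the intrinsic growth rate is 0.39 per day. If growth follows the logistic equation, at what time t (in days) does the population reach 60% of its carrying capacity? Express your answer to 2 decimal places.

9.52 days

A = (K − N₀)/N₀ = (140800 − 4970)/4970 = 27.33.
Solve 140800/(1 + 27.33·e^(−0.39t)) = 84480: 1 + 27.33·e^(−0.39t) = 1.6667, so e^(−0.39t) = 0.0243932.
−0.39·t = ln(0.0243932) = -3.7134, so t = 3.7134/0.39 = 9.5217.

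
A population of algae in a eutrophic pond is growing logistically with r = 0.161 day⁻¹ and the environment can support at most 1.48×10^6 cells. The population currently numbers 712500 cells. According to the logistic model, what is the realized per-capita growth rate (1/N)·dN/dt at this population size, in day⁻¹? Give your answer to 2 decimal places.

0.08 per day

(1/N)·dN/dt = r(1 − N/K) = 0.161 × (1 − 712500/1.48×10^6).
= 0.161 × 0.51858 = 0.083492.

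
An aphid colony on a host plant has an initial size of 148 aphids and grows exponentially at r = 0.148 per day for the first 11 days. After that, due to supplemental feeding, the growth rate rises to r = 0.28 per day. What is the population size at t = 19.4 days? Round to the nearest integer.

7921 aphids

Phase 1: N(11) = 148·e^(0.148×11) = 148·e^1.628 = 753.864.
Phase 2 runs for 19.4 − 11 = 8.4 days at r = 0.28.
N(19.4) = 753.864·e^(0.28×8.4) = 753.864·e^2.352 = 7920.52.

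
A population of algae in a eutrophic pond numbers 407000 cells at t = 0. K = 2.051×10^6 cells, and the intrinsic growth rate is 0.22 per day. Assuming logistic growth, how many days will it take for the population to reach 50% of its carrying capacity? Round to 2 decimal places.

A = (K − N₀)/N₀ = (2.051×10^6 − 407000)/407000 = 4.0393.
Solve 2.051×10^6/(1 + 4.0393·e^(−0.22t)) = 1.0255×10^6: 1 + 4.0393·e^(−0.22t) = 2, so e^(−0.22t) = 0.247567.
−0.22·t = ln(0.247567) = -1.3961, so t = 1.3961/0.22 = 6.3458.

6.35 days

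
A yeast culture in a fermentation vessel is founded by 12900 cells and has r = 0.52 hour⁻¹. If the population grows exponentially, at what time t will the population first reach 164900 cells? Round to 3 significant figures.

Set N₀·e^(rt) = 164900: e^(0.52·t) = 164900/12900 = 12.783.
0.52·t = ln(12.783) = 2.5481, so t = 2.5481/0.52 = 4.9002.

4.90 hours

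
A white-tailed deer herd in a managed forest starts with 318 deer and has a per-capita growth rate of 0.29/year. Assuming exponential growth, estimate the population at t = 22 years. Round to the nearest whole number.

187597 deer

N(t) = N₀·e^(rt) = 318 × e^(0.29×22) = 318 × e^6.38.
e^6.38 ≈ 589.93, so N ≈ 318 × 589.93 = 187597.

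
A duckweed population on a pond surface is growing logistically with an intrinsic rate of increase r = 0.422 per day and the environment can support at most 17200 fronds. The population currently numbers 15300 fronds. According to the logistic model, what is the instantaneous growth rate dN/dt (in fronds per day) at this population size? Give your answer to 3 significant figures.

713 fronds per day

dN/dt = rN(1 − N/K) = 0.422 × 15300 × (1 − 15300/17200).
1 − 15300/17200 = 0.11047; dN/dt = 0.422 × 15300 × 0.11047 = 713.23.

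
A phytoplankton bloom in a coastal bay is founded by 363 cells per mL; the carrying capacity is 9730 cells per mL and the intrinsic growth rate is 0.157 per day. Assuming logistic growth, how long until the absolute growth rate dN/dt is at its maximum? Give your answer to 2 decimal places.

Logistic growth is fastest at N = K/2 = 4865.
A = (K − N₀)/N₀ = 25.804. Set K/(1 + A·e^(−rt)) = K/2 → A·e^(−rt) = 1.
e^(−0.157t) = 1/25.804 = 0.0387531, so t = ln(25.804)/0.157 = 3.2505/0.157 = 20.704.

20.70 days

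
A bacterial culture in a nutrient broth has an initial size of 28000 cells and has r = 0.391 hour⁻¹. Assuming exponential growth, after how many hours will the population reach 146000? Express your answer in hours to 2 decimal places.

4.22 hours

Set N₀·e^(rt) = 146000: e^(0.391·t) = 146000/28000 = 5.2143.
0.391·t = ln(5.2143) = 1.6514, so t = 1.6514/0.391 = 4.2235.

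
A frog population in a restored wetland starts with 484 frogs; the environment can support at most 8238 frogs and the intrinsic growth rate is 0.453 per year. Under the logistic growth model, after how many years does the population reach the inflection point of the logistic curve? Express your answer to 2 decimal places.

Logistic growth is fastest at N = K/2 = 4119.
A = (K − N₀)/N₀ = 16.021. Set K/(1 + A·e^(−rt)) = K/2 → A·e^(−rt) = 1.
e^(−0.453t) = 1/16.021 = 0.0624194, so t = ln(16.021)/0.453 = 2.7739/0.453 = 6.1234.

6.12 years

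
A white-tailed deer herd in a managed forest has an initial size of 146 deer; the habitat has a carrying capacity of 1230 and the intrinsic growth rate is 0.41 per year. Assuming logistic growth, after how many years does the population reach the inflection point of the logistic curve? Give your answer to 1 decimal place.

4.9 years

Logistic growth is fastest at N = K/2 = 615.
A = (K − N₀)/N₀ = 7.4247. Set K/(1 + A·e^(−rt)) = K/2 → A·e^(−rt) = 1.
e^(−0.41t) = 1/7.4247 = 0.134686, so t = ln(7.4247)/0.41 = 2.0048/0.41 = 4.8898.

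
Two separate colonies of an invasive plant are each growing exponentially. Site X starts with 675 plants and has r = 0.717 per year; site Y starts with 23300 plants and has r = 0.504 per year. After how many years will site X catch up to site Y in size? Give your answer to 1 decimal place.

16.6 years

Set 675·e^(0.717t) = 23300·e^(0.504t).
e^((0.717 − 0.504)t) = 23300/675 → e^(0.213·t) = 34.519.
0.213·t = ln(34.519) = 3.5415, so t = 3.5415/0.213 = 16.627.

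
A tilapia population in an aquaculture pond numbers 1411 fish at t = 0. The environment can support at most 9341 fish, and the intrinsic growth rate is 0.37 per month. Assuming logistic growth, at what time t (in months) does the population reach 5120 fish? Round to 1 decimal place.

A = (K − N₀)/N₀ = (9341 − 1411)/1411 = 5.6201.
Solve 9341/(1 + 5.6201·e^(−0.37t)) = 5120: 1 + 5.6201·e^(−0.37t) = 1.8244, so e^(−0.37t) = 0.14669.
−0.37·t = ln(0.14669) = -1.9194, so t = 1.9194/0.37 = 5.1877.

5.2 months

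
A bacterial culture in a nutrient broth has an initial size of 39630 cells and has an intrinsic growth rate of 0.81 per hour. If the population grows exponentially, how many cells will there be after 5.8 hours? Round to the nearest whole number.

N(t) = N₀·e^(rt) = 39630 × e^(0.81×5.8) = 39630 × e^4.698.
e^4.698 ≈ 109.73, so N ≈ 39630 × 109.73 = 4.348501×10^6.

4348501 cells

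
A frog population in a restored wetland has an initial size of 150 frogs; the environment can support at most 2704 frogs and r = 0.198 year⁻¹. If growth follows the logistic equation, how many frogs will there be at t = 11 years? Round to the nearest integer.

A = (K − N₀)/N₀ = (2704 − 150)/150 = 17.027.
N(t) = K/(1 + A·e^(−rt)) = 2704/(1 + 17.027×e^(−0.198×11)).
e^(−2.178) = 0.11327; denominator = 1 + 17.027×0.11327 = 2.9286.
N = 2704/2.9286 = 923.316.

923 frogs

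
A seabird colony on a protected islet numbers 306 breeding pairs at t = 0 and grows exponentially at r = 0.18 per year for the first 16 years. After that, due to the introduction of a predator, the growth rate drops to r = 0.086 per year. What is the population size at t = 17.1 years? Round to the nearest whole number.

5992 breeding pairs

Phase 1: N(16) = 306·e^(0.18×16) = 306·e^2.88 = 5451.17.
Phase 2 runs for 17.1 − 16 = 1.1 years at r = 0.086.
N(17.1) = 5451.17·e^(0.086×1.1) = 5451.17·e^0.0946 = 5992.03.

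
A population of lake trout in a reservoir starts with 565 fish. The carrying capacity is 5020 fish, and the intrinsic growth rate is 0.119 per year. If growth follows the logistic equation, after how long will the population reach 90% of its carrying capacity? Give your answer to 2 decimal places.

A = (K − N₀)/N₀ = (5020 − 565)/565 = 7.885.
Solve 5020/(1 + 7.885·e^(−0.119t)) = 4518: 1 + 7.885·e^(−0.119t) = 1.1111, so e^(−0.119t) = 0.0140915.
−0.119·t = ln(0.0140915) = -4.2622, so t = 4.2622/0.119 = 35.817.

35.82 years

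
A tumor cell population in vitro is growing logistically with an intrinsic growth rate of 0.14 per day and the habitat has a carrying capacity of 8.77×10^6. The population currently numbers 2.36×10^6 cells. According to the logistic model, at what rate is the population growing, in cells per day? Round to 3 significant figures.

dN/dt = rN(1 − N/K) = 0.14 × 2.36×10^6 × (1 − 2.36×10^6/8.77×10^6).
1 − 2.36×10^6/8.77×10^6 = 0.7309; dN/dt = 0.14 × 2.36×10^6 × 0.7309 = 2.4149×10^5.

241000 cells per day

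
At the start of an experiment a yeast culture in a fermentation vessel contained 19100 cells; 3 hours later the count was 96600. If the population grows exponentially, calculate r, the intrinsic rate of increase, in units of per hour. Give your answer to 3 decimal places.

From N(t) = N₀·e^(rt): e^(r·3) = 96600/19100 = 5.0576.
r·3 = ln(5.0576) = 1.6209, so r = 1.6209/3 = 0.5403.

0.540 per hour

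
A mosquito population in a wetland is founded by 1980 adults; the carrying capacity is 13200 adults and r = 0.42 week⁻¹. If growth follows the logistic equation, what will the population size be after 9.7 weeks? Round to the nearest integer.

A = (K − N₀)/N₀ = (13200 − 1980)/1980 = 5.6667.
N(t) = K/(1 + A·e^(−rt)) = 13200/(1 + 5.6667×e^(−0.42×9.7)).
e^(−4.074) = 0.017009; denominator = 1 + 5.6667×0.017009 = 1.0964.
N = 13200/1.0964 = 12039.6.

12040 adults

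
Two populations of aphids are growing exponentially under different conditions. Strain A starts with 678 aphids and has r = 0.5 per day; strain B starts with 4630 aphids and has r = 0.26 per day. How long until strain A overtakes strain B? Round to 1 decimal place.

8.0 days

Set 678·e^(0.5t) = 4630·e^(0.26t).
e^((0.5 − 0.26)t) = 4630/678 → e^(0.24·t) = 6.8289.
0.24·t = ln(6.8289) = 1.9212, so t = 1.9212/0.24 = 8.0049.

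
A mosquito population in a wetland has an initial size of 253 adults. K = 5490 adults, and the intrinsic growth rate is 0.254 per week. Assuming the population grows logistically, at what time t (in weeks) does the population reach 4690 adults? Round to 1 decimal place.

A = (K − N₀)/N₀ = (5490 − 253)/253 = 20.7.
Solve 5490/(1 + 20.7·e^(−0.254t)) = 4690: 1 + 20.7·e^(−0.254t) = 1.1706, so e^(−0.254t) = 0.00824053.
−0.254·t = ln(0.00824053) = -4.7987, so t = 4.7987/0.254 = 18.892.

18.9 weeks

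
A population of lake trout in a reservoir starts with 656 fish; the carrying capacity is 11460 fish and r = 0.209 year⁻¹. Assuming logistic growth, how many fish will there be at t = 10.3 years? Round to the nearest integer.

3934 fish

A = (K − N₀)/N₀ = (11460 − 656)/656 = 16.47.
N(t) = K/(1 + A·e^(−rt)) = 11460/(1 + 16.47×e^(−0.209×10.3)).
e^(−2.153) = 0.11617; denominator = 1 + 16.47×0.11617 = 2.9133.
N = 11460/2.9133 = 3933.73.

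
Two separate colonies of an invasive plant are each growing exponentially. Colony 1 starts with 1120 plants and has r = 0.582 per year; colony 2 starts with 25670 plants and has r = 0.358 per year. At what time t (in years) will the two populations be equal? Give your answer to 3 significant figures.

14.0 years

Set 1120·e^(0.582t) = 25670·e^(0.358t).
e^((0.582 − 0.358)t) = 25670/1120 → e^(0.224·t) = 22.92.
0.224·t = ln(22.92) = 3.132, so t = 3.132/0.224 = 13.982.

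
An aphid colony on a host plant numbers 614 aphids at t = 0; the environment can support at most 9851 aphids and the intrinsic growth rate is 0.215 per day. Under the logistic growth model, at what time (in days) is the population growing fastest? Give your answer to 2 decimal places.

Logistic growth is fastest at N = K/2 = 4925.5.
A = (K − N₀)/N₀ = 15.044. Set K/(1 + A·e^(−rt)) = K/2 → A·e^(−rt) = 1.
e^(−0.215t) = 1/15.044 = 0.0664718, so t = ln(15.044)/0.215 = 2.711/0.215 = 12.609.

12.61 days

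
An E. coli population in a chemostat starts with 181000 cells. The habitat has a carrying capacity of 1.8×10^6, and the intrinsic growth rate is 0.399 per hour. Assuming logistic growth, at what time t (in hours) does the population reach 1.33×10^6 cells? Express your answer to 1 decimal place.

A = (K − N₀)/N₀ = (1.8×10^6 − 181000)/181000 = 8.9448.
Solve 1.8×10^6/(1 + 8.9448·e^(−0.399t)) = 1.33×10^6: 1 + 8.9448·e^(−0.399t) = 1.3534, so e^(−0.399t) = 0.0395074.
−0.399·t = ln(0.0395074) = -3.2313, so t = 3.2313/0.399 = 8.0984.

8.1 hours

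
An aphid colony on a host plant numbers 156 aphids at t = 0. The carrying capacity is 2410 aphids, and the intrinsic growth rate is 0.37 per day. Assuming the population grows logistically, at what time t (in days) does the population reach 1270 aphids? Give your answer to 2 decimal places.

A = (K − N₀)/N₀ = (2410 − 156)/156 = 14.449.
Solve 2410/(1 + 14.449·e^(−0.37t)) = 1270: 1 + 14.449·e^(−0.37t) = 1.8976, so e^(−0.37t) = 0.0621258.
−0.37·t = ln(0.0621258) = -2.7786, so t = 2.7786/0.37 = 7.5097.

7.51 days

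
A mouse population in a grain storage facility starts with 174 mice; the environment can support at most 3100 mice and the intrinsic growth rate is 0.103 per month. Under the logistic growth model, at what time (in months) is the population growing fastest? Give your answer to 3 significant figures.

27.4 months

Logistic growth is fastest at N = K/2 = 1550.
A = (K − N₀)/N₀ = 16.816. Set K/(1 + A·e^(−rt)) = K/2 → A·e^(−rt) = 1.
e^(−0.103t) = 1/16.816 = 0.0594668, so t = ln(16.816)/0.103 = 2.8223/0.103 = 27.401.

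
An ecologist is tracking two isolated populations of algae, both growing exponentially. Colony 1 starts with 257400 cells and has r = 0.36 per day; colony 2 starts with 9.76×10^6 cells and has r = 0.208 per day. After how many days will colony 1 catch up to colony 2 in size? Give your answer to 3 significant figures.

23.9 days

Set 257400·e^(0.36t) = 9.76×10^6·e^(0.208t).
e^((0.36 − 0.208)t) = 9.76×10^6/257400 → e^(0.152·t) = 37.918.
0.152·t = ln(37.918) = 3.6354, so t = 3.6354/0.152 = 23.917.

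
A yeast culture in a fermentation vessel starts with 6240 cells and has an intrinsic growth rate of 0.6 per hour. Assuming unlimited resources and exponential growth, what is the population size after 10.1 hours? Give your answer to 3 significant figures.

N(t) = N₀·e^(rt) = 6240 × e^(0.6×10.1) = 6240 × e^6.06.
e^6.06 ≈ 428.38, so N ≈ 6240 × 428.38 = 2.673063×10^6.

2670000 cells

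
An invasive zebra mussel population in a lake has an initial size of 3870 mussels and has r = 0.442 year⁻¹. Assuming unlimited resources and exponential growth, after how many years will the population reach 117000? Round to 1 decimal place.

7.7 years

Set N₀·e^(rt) = 117000: e^(0.442·t) = 117000/3870 = 30.233.
0.442·t = ln(30.233) = 3.4089, so t = 3.4089/0.442 = 7.7125.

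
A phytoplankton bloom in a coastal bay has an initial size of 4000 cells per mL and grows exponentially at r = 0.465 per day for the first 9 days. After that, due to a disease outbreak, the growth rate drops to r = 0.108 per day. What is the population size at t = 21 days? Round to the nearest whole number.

960347 cells per mL

Phase 1: N(9) = 4000·e^(0.465×9) = 4000·e^4.185 = 262774.
Phase 2 runs for 21 − 9 = 12 days at r = 0.108.
N(21) = 262774·e^(0.108×12) = 262774·e^1.296 = 960347.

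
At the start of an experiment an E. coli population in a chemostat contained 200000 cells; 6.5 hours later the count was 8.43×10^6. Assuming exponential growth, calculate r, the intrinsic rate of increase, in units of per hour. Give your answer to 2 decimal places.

From N(t) = N₀·e^(rt): e^(r·6.5) = 8.43×10^6/200000 = 42.15.
r·6.5 = ln(42.15) = 3.7412, so r = 3.7412/6.5 = 0.57557.

0.58 per hour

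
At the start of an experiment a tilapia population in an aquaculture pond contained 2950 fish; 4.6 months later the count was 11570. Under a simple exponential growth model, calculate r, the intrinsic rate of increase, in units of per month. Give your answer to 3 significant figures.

0.297 per month

From N(t) = N₀·e^(rt): e^(r·4.6) = 11570/2950 = 3.922.
r·4.6 = ln(3.922) = 1.3666, so r = 1.3666/4.6 = 0.29709.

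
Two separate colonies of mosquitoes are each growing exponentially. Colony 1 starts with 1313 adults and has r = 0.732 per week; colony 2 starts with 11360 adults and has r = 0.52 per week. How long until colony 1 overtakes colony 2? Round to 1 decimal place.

Set 1313·e^(0.732t) = 11360·e^(0.52t).
e^((0.732 − 0.52)t) = 11360/1313 → e^(0.212·t) = 8.6519.
0.212·t = ln(8.6519) = 2.1578, so t = 2.1578/0.212 = 10.178.

10.2 weeks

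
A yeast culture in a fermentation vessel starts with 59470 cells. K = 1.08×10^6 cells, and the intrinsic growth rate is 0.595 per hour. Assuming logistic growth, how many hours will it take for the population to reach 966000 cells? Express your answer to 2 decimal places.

8.37 hours

A = (K − N₀)/N₀ = (1.08×10^6 − 59470)/59470 = 17.16.
Solve 1.08×10^6/(1 + 17.16·e^(−0.595t)) = 966000: 1 + 17.16·e^(−0.595t) = 1.118, so e^(−0.595t) = 0.00687701.
−0.595·t = ln(0.00687701) = -4.9796, so t = 4.9796/0.595 = 8.369.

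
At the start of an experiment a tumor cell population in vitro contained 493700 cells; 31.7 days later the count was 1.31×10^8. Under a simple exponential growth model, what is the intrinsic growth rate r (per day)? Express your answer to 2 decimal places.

0.18 per day

From N(t) = N₀·e^(rt): e^(r·31.7) = 1.31×10^8/493700 = 265.34.
r·31.7 = ln(265.34) = 5.581, so r = 5.581/31.7 = 0.17606.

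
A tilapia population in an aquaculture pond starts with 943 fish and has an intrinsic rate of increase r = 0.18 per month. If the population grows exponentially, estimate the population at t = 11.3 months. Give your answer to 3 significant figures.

N(t) = N₀·e^(rt) = 943 × e^(0.18×11.3) = 943 × e^2.034.
e^2.034 ≈ 7.6446, so N ≈ 943 × 7.6446 = 7208.86.

7210 fish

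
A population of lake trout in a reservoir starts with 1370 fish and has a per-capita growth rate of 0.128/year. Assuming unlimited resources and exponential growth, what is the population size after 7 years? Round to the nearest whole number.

N(t) = N₀·e^(rt) = 1370 × e^(0.128×7) = 1370 × e^0.896.
e^0.896 ≈ 2.4498, so N ≈ 1370 × 2.4498 = 3356.2.

3356 fish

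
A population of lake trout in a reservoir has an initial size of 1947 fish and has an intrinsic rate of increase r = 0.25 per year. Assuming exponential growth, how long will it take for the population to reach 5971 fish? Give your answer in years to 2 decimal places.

Set N₀·e^(rt) = 5971: e^(0.25·t) = 5971/1947 = 3.0668.
0.25·t = ln(3.0668) = 1.1206, so t = 1.1206/0.25 = 4.4825.

4.48 years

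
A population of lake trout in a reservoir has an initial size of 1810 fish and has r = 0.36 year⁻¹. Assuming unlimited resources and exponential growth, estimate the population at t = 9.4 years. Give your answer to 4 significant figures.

N(t) = N₀·e^(rt) = 1810 × e^(0.36×9.4) = 1810 × e^3.384.
e^3.384 ≈ 29.488, so N ≈ 1810 × 29.488 = 53374.2.

53370 fish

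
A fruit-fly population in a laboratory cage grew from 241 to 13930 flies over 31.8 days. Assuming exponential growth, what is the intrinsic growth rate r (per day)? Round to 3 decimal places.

From N(t) = N₀·e^(rt): e^(r·31.8) = 13930/241 = 57.801.
r·31.8 = ln(57.801) = 4.057, so r = 4.057/31.8 = 0.12758.

0.128 per day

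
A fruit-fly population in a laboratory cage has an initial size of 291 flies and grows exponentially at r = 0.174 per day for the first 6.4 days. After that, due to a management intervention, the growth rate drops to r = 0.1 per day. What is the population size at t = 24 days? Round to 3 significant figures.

5150 flies

Phase 1: N(6.4) = 291·e^(0.174×6.4) = 291·e^1.114 = 886.183.
Phase 2 runs for 24 − 6.4 = 17.6 days at r = 0.1.
N(24) = 886.183·e^(0.1×17.6) = 886.183·e^1.76 = 5150.88.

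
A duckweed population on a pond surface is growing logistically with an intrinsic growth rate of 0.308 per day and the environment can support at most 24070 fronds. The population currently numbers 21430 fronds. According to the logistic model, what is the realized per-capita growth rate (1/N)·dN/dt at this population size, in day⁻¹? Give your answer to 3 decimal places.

0.034 per day

(1/N)·dN/dt = r(1 − N/K) = 0.308 × (1 − 21430/24070).
= 0.308 × 0.10968 = 0.033781.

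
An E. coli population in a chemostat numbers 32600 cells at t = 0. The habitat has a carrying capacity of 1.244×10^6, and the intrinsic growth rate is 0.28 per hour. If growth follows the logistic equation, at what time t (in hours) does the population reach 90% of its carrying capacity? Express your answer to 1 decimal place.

20.8 hours

A = (K − N₀)/N₀ = (1.244×10^6 − 32600)/32600 = 37.16.
Solve 1.244×10^6/(1 + 37.16·e^(−0.28t)) = 1.1196×10^6: 1 + 37.16·e^(−0.28t) = 1.1111, so e^(−0.28t) = 0.00299011.
−0.28·t = ln(0.00299011) = -5.8124, so t = 5.8124/0.28 = 20.759.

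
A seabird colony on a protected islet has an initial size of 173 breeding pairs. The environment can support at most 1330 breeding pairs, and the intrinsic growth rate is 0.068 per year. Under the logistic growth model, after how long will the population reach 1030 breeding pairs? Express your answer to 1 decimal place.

46.1 years

A = (K − N₀)/N₀ = (1330 − 173)/173 = 6.6879.
Solve 1330/(1 + 6.6879·e^(−0.068t)) = 1030: 1 + 6.6879·e^(−0.068t) = 1.2913, so e^(−0.068t) = 0.0435509.
−0.068·t = ln(0.0435509) = -3.1338, so t = 3.1338/0.068 = 46.086.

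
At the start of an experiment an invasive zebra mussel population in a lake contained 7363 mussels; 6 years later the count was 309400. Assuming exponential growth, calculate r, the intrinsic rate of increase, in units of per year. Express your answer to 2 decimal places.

From N(t) = N₀·e^(rt): e^(r·6) = 309400/7363 = 42.021.
r·6 = ln(42.021) = 3.7382, so r = 3.7382/6 = 0.62303.

0.62 per year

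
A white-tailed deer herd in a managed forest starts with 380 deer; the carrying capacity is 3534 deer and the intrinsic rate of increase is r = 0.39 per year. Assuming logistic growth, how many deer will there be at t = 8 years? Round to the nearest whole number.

2586 deer

A = (K − N₀)/N₀ = (3534 − 380)/380 = 8.3.
N(t) = K/(1 + A·e^(−rt)) = 3534/(1 + 8.3×e^(−0.39×8)).
e^(−3.12) = 0.044157; denominator = 1 + 8.3×0.044157 = 1.3665.
N = 3534/1.3665 = 2586.16.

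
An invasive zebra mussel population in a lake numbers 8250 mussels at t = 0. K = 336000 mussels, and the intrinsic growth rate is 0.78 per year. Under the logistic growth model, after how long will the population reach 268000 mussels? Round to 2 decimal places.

A = (K − N₀)/N₀ = (336000 − 8250)/8250 = 39.727.
Solve 336000/(1 + 39.727·e^(−0.78t)) = 268000: 1 + 39.727·e^(−0.78t) = 1.2537, so e^(−0.78t) = 0.00638683.
−0.78·t = ln(0.00638683) = -5.0535, so t = 5.0535/0.78 = 6.4789.

6.48 years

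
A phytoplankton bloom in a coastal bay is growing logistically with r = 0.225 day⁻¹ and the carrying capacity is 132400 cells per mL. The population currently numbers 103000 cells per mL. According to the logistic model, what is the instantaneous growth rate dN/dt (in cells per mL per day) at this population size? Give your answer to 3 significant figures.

5150 cells per mL per day

dN/dt = rN(1 − N/K) = 0.225 × 103000 × (1 − 103000/132400).
1 − 103000/132400 = 0.22205; dN/dt = 0.225 × 103000 × 0.22205 = 5146.1.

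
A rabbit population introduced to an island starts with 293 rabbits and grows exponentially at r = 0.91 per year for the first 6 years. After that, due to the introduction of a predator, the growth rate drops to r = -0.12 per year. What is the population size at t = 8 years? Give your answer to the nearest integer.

Phase 1: N(6) = 293·e^(0.91×6) = 293·e^5.46 = 68883.5.
Phase 2 runs for 8 − 6 = 2 years at r = -0.12.
N(8) = 68883.5·e^(-0.12×2) = 68883.5·e^-0.24 = 54185.7.

54186 rabbits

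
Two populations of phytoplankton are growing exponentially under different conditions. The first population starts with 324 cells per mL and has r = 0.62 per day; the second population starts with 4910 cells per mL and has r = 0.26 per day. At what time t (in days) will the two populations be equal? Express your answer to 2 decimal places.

7.55 days

Set 324·e^(0.62t) = 4910·e^(0.26t).
e^((0.62 − 0.26)t) = 4910/324 → e^(0.36·t) = 15.154.
0.36·t = ln(15.154) = 2.7183, so t = 2.7183/0.36 = 7.5508.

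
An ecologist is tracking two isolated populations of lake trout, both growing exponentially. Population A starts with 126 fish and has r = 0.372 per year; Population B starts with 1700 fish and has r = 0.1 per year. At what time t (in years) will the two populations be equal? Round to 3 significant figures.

Set 126·e^(0.372t) = 1700·e^(0.1t).
e^((0.372 − 0.1)t) = 1700/126 → e^(0.272·t) = 13.492.
0.272·t = ln(13.492) = 2.6021, so t = 2.6021/0.272 = 9.5666.

9.57 years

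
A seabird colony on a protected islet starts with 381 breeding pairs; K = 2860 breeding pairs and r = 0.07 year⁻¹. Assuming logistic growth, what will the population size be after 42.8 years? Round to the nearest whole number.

A = (K − N₀)/N₀ = (2860 − 381)/381 = 6.5066.
N(t) = K/(1 + A·e^(−rt)) = 2860/(1 + 6.5066×e^(−0.07×42.8)).
e^(−2.996) = 0.049987; denominator = 1 + 6.5066×0.049987 = 1.3252.
N = 2860/1.3252 = 2158.1.

2158 breeding pairs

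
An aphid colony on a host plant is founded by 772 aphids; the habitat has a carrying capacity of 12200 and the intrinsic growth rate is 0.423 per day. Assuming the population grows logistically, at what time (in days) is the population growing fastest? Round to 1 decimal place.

6.4 days

Logistic growth is fastest at N = K/2 = 6100.
A = (K − N₀)/N₀ = 14.803. Set K/(1 + A·e^(−rt)) = K/2 → A·e^(−rt) = 1.
e^(−0.423t) = 1/14.803 = 0.0675534, so t = ln(14.803)/0.423 = 2.6948/0.423 = 6.3708.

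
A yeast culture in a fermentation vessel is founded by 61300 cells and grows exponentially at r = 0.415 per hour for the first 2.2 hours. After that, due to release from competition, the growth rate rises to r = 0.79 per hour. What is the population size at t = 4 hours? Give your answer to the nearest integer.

633196 cells

Phase 1: N(2.2) = 61300·e^(0.415×2.2) = 61300·e^0.913 = 152747.
Phase 2 runs for 4 − 2.2 = 1.8 hours at r = 0.79.
N(4) = 152747·e^(0.79×1.8) = 152747·e^1.422 = 633196.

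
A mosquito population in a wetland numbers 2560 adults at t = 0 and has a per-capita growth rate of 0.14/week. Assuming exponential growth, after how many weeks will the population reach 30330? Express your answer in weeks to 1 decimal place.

17.7 weeks

Set N₀·e^(rt) = 30330: e^(0.14·t) = 30330/2560 = 11.848.
0.14·t = ln(11.848) = 2.4721, so t = 2.4721/0.14 = 17.658.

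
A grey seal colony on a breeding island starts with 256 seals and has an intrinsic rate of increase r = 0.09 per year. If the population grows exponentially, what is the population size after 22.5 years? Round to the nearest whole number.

1939 seals

N(t) = N₀·e^(rt) = 256 × e^(0.09×22.5) = 256 × e^2.025.
e^2.025 ≈ 7.5761, so N ≈ 256 × 7.5761 = 1939.48.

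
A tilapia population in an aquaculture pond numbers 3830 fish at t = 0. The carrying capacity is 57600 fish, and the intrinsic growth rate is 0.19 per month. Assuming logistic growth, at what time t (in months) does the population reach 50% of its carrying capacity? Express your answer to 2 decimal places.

13.90 months

A = (K − N₀)/N₀ = (57600 − 3830)/3830 = 14.039.
Solve 57600/(1 + 14.039·e^(−0.19t)) = 28800: 1 + 14.039·e^(−0.19t) = 2, so e^(−0.19t) = 0.0712293.
−0.19·t = ln(0.0712293) = -2.6419, so t = 2.6419/0.19 = 13.904.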